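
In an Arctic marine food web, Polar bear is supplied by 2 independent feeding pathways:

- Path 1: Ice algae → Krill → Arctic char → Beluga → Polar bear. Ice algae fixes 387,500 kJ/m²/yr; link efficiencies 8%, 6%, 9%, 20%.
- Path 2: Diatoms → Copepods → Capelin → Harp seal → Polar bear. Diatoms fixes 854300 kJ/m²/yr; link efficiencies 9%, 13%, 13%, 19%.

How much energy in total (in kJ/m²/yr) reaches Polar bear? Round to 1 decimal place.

Path 1: 387500 × 0.08 × 0.06 × 0.09 × 0.2 = 33.48 kJ/m²/yr
Path 2: 854300 × 0.09 × 0.13 × 0.13 × 0.19 = 246.884157 kJ/m²/yr
Total at Polar bear: 33.48 + 246.884157 = 280.364157 kJ/m²/yr

280.4 kJ/m²/yr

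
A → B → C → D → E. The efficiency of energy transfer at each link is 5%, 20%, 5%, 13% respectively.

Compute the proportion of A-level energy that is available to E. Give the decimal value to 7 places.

Product of link efficiencies: 0.05 × 0.2 × 0.05 × 0.13 = 0.000065

0.0000650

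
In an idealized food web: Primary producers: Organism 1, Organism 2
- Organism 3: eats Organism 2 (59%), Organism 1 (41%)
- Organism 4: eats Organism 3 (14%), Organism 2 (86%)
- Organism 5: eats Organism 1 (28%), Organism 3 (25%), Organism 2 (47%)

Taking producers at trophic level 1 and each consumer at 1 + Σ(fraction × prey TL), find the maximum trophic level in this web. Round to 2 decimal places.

Organism 3: 1 + (0.59×1 + 0.41×1) = 2
Organism 4: 1 + (0.14×2 + 0.86×1) = 2.14
Organism 5: 1 + (0.28×1 + 0.25×2 + 0.47×1) = 2.25

2.25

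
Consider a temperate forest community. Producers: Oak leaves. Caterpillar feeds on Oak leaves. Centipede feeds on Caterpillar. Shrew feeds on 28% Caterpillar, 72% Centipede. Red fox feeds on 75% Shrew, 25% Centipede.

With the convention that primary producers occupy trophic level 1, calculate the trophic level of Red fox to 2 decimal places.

4.54

Caterpillar: 1 + 1 = 2
Centipede: 1 + 2 = 3
Shrew: 1 + (0.28×2 + 0.72×3) = 3.72
Red fox: 1 + (0.75×3.72 + 0.25×3) = 4.54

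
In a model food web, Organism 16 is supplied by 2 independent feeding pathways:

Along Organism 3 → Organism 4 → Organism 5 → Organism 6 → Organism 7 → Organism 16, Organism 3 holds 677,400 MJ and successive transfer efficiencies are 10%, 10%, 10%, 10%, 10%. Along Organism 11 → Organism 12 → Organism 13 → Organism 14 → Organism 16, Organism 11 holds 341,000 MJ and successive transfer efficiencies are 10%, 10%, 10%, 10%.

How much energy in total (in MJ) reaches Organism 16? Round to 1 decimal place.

Via Organism 3: 677400 × 0.1 × 0.1 × 0.1 × 0.1 × 0.1 = 6.774 MJ
Via Organism 11: 341000 × 0.1 × 0.1 × 0.1 × 0.1 = 34.1 MJ
Total at Organism 16: 6.774 + 34.1 = 40.874 MJ

40.9 MJ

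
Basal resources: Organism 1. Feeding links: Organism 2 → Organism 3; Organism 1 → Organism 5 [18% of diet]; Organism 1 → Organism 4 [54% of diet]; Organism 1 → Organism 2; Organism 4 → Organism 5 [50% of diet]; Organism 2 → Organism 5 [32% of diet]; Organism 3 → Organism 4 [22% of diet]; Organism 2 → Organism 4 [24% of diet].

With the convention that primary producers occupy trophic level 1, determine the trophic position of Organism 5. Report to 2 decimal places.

Organism 2: 1 + 1 = 2
Organism 3: 1 + 2 = 3
Organism 4: 1 + (0.54×1 + 0.24×2 + 0.22×3) = 2.68
Organism 5: 1 + (0.5×2.68 + 0.18×1 + 0.32×2) = 3.16

3.16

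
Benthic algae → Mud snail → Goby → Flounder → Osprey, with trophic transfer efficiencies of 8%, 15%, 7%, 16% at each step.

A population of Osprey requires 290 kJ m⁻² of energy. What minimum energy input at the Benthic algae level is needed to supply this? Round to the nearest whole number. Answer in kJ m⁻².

2157738 kJ m⁻²

Cumulative transfer efficiency: 0.08 × 0.15 × 0.07 × 0.16 = 0.0001344
Benthic algae energy = 290 / 0.0001344 = 2157738 kJ m⁻²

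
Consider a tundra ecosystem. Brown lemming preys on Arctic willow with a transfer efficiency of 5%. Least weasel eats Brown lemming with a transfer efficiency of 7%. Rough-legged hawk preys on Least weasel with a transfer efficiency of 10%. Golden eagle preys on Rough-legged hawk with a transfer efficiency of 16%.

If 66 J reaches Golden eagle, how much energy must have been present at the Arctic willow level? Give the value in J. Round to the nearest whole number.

Cumulative transfer efficiency: 0.05 × 0.07 × 0.1 × 0.16 = 0.000056
Arctic willow energy = 66 / 0.000056 = 1178571 J

1178571 J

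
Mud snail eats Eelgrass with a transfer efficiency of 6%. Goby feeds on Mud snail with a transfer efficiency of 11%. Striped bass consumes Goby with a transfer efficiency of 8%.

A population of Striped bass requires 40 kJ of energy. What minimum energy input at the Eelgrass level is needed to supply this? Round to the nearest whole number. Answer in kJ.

75758 kJ

Cumulative transfer efficiency: 0.06 × 0.11 × 0.08 = 0.000528
Eelgrass energy = 40 / 0.000528 = 75758 kJ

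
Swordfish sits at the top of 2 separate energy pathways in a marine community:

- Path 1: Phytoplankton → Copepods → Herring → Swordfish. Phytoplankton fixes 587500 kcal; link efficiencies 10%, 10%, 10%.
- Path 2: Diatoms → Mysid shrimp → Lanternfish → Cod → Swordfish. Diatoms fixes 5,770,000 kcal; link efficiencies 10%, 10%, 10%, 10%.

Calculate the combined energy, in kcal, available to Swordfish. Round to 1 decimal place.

Path 1: 587500 × 0.1 × 0.1 × 0.1 = 587.5 kcal
Path 2: 5770000 × 0.1 × 0.1 × 0.1 × 0.1 = 577 kcal
Total at Swordfish: 587.5 + 577 = 1164.5 kcal

1164.5 kcal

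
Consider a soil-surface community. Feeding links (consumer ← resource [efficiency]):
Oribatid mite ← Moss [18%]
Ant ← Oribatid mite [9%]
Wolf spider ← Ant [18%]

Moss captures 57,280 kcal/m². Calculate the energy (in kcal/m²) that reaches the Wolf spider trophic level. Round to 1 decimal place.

167.0 kcal/m²

Oribatid mite: 57280 × 0.18 = 10310.4 kcal/m²
Ant: 10310.4 × 0.09 = 927.936 kcal/m²
Wolf spider: 927.936 × 0.18 = 167.02848 kcal/m²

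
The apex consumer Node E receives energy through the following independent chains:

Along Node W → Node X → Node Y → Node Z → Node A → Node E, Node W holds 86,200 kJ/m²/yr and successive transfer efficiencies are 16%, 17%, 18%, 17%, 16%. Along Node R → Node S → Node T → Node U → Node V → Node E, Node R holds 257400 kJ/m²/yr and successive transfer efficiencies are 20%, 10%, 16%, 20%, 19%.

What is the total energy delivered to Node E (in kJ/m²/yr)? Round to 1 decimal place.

Via Node W: 86200 × 0.16 × 0.17 × 0.18 × 0.17 × 0.16 = 11.47935744 kJ/m²/yr
Via Node R: 257400 × 0.2 × 0.1 × 0.16 × 0.2 × 0.19 = 31.29984 kJ/m²/yr
Total at Node E: 11.47935744 + 31.29984 = 42.77919744 kJ/m²/yr

42.8 kJ/m²/yr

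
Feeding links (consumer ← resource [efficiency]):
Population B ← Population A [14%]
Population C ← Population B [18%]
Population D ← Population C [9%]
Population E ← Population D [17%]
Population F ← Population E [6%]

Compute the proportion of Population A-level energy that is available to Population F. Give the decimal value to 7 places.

Product of link efficiencies: 0.14 × 0.18 × 0.09 × 0.17 × 0.06 = 0.0000231336

0.0000231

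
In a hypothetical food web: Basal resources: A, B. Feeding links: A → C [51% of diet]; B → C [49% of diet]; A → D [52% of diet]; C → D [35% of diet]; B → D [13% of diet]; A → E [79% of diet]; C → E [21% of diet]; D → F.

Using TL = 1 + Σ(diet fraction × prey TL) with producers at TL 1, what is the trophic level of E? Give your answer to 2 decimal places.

2.21

C: 1 + (0.51×1 + 0.49×1) = 2
D: 1 + (0.52×1 + 0.35×2 + 0.13×1) = 2.35
E: 1 + (0.79×1 + 0.21×2) = 2.21
F: 1 + 2.35 = 3.35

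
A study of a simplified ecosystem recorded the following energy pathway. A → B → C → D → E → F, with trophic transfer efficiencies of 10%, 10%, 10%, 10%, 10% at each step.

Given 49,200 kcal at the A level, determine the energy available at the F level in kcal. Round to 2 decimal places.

0.49 kcal

B: 49200 × 0.1 = 4920 kcal
C: 4920 × 0.1 = 492 kcal
D: 492 × 0.1 = 49.2 kcal
E: 49.2 × 0.1 = 4.92 kcal
F: 4.92 × 0.1 = 0.492 kcal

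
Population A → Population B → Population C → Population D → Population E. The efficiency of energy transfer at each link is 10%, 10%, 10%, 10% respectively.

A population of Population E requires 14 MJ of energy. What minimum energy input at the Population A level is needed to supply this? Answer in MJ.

Cumulative transfer efficiency: 0.1 × 0.1 × 0.1 × 0.1 = 0.0001
Population A energy = 14 / 0.0001 = 140000 MJ

140000 MJ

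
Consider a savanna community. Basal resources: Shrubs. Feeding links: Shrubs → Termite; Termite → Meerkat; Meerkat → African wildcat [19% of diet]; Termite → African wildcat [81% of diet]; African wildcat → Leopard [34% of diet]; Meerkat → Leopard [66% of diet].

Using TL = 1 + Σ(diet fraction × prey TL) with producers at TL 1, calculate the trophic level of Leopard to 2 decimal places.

4.06

Termite: 1 + 1 = 2
Meerkat: 1 + 2 = 3
African wildcat: 1 + (0.19×3 + 0.81×2) = 3.19
Leopard: 1 + (0.34×3.19 + 0.66×3) = 4.0646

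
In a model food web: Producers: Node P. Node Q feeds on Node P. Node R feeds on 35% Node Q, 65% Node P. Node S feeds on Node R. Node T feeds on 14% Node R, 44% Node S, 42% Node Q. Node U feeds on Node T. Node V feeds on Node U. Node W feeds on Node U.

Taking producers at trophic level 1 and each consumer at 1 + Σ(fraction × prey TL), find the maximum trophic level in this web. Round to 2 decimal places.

5.64

Node Q: 1 + 1 = 2
Node R: 1 + (0.35×2 + 0.65×1) = 2.35
Node S: 1 + 2.35 = 3.35
Node T: 1 + (0.14×2.35 + 0.44×3.35 + 0.42×2) = 3.643
Node U: 1 + 3.643 = 4.643
Node V: 1 + 4.643 = 5.643
Node W: 1 + 4.643 = 5.643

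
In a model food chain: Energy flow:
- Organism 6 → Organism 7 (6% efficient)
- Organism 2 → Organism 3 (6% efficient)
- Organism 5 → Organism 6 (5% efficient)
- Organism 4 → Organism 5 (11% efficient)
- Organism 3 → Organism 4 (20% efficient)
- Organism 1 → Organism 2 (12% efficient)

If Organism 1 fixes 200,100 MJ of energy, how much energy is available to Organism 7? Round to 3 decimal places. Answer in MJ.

Organism 2: 200100 × 0.12 = 24012 MJ
Organism 3: 24012 × 0.06 = 1440.72 MJ
Organism 4: 1440.72 × 0.2 = 288.144 MJ
Organism 5: 288.144 × 0.11 = 31.69584 MJ
Organism 6: 31.69584 × 0.05 = 1.584792 MJ
Organism 7: 1.584792 × 0.06 = 0.09508752 MJ

0.095 MJ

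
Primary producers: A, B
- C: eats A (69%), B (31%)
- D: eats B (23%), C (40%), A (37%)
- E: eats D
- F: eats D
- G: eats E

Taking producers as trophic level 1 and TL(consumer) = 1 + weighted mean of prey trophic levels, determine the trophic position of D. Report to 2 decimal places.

2.40

C: 1 + (0.69×1 + 0.31×1) = 2
D: 1 + (0.23×1 + 0.4×2 + 0.37×1) = 2.4
E: 1 + 2.4 = 3.4
F: 1 + 2.4 = 3.4
G: 1 + 3.4 = 4.4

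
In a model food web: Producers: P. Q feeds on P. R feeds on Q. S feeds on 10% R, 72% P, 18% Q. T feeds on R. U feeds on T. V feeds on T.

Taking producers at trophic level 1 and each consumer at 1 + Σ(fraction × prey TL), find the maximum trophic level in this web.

Q: 1 + 1 = 2
R: 1 + 2 = 3
S: 1 + (0.1×3 + 0.72×1 + 0.18×2) = 2.38
T: 1 + 3 = 4
U: 1 + 4 = 5
V: 1 + 4 = 5

5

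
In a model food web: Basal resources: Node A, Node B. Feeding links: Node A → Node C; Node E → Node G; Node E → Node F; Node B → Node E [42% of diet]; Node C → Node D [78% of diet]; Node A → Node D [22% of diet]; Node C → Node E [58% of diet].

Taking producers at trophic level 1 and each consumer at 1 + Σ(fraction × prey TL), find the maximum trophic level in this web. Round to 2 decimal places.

3.58

Node C: 1 + 1 = 2
Node D: 1 + (0.78×2 + 0.22×1) = 2.78
Node E: 1 + (0.42×1 + 0.58×2) = 2.58
Node F: 1 + 2.58 = 3.58
Node G: 1 + 2.58 = 3.58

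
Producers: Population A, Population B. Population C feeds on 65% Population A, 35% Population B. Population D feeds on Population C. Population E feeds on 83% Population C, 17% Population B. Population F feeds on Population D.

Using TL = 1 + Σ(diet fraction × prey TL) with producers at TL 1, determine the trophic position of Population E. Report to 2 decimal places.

2.83

Population C: 1 + (0.65×1 + 0.35×1) = 2
Population D: 1 + 2 = 3
Population E: 1 + (0.83×2 + 0.17×1) = 2.83
Population F: 1 + 3 = 4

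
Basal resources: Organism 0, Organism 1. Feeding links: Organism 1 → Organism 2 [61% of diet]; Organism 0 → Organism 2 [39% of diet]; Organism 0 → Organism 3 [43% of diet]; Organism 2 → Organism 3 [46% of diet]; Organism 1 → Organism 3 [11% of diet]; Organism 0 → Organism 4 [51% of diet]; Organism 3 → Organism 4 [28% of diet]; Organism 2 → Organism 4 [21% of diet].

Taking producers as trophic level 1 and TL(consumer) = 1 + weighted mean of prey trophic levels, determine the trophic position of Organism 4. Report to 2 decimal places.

2.62

Organism 2: 1 + (0.61×1 + 0.39×1) = 2
Organism 3: 1 + (0.43×1 + 0.46×2 + 0.11×1) = 2.46
Organism 4: 1 + (0.51×1 + 0.28×2.46 + 0.21×2) = 2.6188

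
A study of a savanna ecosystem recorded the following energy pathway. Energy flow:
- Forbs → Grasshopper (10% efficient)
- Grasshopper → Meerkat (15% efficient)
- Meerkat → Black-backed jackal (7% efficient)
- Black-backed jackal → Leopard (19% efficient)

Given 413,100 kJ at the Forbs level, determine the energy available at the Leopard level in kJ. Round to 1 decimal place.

82.4 kJ

Grasshopper: 413100 × 0.1 = 41310 kJ
Meerkat: 41310 × 0.15 = 6196.5 kJ
Black-backed jackal: 6196.5 × 0.07 = 433.755 kJ
Leopard: 433.755 × 0.19 = 82.41345 kJ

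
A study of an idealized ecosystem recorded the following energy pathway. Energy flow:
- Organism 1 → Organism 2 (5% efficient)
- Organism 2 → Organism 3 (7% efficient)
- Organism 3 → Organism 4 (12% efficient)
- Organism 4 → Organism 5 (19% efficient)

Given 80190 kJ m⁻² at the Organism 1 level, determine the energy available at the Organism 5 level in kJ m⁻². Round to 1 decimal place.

Organism 2: 80190 × 0.05 = 4009.5 kJ m⁻²
Organism 3: 4009.5 × 0.07 = 280.665 kJ m⁻²
Organism 4: 280.665 × 0.12 = 33.6798 kJ m⁻²
Organism 5: 33.6798 × 0.19 = 6.399162 kJ m⁻²

6.4 kJ m⁻²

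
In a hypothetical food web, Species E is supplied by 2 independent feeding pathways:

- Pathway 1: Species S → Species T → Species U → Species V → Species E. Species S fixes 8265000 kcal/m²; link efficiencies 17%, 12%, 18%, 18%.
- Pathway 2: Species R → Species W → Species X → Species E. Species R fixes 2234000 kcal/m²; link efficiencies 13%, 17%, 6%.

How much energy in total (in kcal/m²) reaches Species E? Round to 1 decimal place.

Pathway 1: 8265000 × 0.17 × 0.12 × 0.18 × 0.18 = 5462.8344 kcal/m²
Pathway 2: 2234000 × 0.13 × 0.17 × 0.06 = 2962.284 kcal/m²
Total at Species E: 5462.8344 + 2962.284 = 8425.1184 kcal/m²

8425.1 kcal/m²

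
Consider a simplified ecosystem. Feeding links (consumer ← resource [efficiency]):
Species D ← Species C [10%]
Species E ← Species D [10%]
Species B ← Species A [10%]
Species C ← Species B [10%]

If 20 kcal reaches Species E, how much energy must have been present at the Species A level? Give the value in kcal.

200000 kcal

Cumulative transfer efficiency: 0.1 × 0.1 × 0.1 × 0.1 = 0.0001
Species A energy = 20 / 0.0001 = 200000 kcal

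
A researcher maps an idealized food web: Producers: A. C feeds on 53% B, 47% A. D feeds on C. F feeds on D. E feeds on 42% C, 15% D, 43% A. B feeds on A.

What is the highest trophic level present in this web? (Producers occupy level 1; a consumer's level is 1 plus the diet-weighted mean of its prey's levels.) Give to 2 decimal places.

B: 1 + 1 = 2
C: 1 + (0.53×2 + 0.47×1) = 2.53
D: 1 + 2.53 = 3.53
E: 1 + (0.42×2.53 + 0.15×3.53 + 0.43×1) = 3.0221
F: 1 + 3.53 = 4.53

4.53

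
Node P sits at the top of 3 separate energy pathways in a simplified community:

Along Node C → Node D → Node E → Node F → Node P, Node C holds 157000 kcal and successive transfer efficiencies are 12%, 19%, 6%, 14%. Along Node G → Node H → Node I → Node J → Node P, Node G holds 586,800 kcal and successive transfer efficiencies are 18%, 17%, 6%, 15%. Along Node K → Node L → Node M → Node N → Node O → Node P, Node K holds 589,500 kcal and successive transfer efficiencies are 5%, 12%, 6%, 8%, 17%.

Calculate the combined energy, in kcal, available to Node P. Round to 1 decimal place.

Via Node C: 157000 × 0.12 × 0.19 × 0.06 × 0.14 = 30.06864 kcal
Via Node G: 586800 × 0.18 × 0.17 × 0.06 × 0.15 = 161.60472 kcal
Via Node K: 589500 × 0.05 × 0.12 × 0.06 × 0.08 × 0.17 = 2.886192 kcal
Total at Node P: 30.06864 + 161.60472 + 2.886192 = 194.559552 kcal

194.6 kcal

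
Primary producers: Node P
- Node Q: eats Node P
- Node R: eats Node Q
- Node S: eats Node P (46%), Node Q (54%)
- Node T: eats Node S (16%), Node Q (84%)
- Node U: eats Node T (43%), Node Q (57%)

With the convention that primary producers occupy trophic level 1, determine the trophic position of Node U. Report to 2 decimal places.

Node Q: 1 + 1 = 2
Node R: 1 + 2 = 3
Node S: 1 + (0.46×1 + 0.54×2) = 2.54
Node T: 1 + (0.16×2.54 + 0.84×2) = 3.0864
Node U: 1 + (0.43×3.0864 + 0.57×2) = 3.467152

3.47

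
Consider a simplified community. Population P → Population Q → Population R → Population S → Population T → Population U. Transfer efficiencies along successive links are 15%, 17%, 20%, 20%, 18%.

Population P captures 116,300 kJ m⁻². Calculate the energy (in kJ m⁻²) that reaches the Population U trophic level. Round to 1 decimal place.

Population Q: 116300 × 0.15 = 17445 kJ m⁻²
Population R: 17445 × 0.17 = 2965.65 kJ m⁻²
Population S: 2965.65 × 0.2 = 593.13 kJ m⁻²
Population T: 593.13 × 0.2 = 118.626 kJ m⁻²
Population U: 118.626 × 0.18 = 21.35268 kJ m⁻²

21.4 kJ m⁻²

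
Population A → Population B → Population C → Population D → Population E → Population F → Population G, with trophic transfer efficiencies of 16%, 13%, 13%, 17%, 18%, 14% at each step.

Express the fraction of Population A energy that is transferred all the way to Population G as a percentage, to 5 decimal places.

Product of link efficiencies: 0.16 × 0.13 × 0.13 × 0.17 × 0.18 × 0.14 = 0.000011583936
As a percentage: 0.000011583936 × 100 = 0.00116%

0.00116%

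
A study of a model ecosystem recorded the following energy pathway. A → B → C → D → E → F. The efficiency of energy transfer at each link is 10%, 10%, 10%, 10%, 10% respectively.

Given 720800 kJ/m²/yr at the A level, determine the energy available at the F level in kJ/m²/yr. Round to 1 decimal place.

B: 720800 × 0.1 = 72080 kJ/m²/yr
C: 72080 × 0.1 = 7208 kJ/m²/yr
D: 7208 × 0.1 = 720.8 kJ/m²/yr
E: 720.8 × 0.1 = 72.08 kJ/m²/yr
F: 72.08 × 0.1 = 7.208 kJ/m²/yr

7.2 kJ/m²/yr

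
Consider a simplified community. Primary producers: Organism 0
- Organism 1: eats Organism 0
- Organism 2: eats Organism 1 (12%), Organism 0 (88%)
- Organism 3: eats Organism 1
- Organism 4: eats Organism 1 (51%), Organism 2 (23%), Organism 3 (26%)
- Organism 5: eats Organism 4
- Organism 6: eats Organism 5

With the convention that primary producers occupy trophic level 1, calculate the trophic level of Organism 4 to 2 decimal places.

Organism 1: 1 + 1 = 2
Organism 2: 1 + (0.12×2 + 0.88×1) = 2.12
Organism 3: 1 + 2 = 3
Organism 4: 1 + (0.51×2 + 0.23×2.12 + 0.26×3) = 3.2876
Organism 5: 1 + 3.2876 = 4.2876
Organism 6: 1 + 4.2876 = 5.2876

3.29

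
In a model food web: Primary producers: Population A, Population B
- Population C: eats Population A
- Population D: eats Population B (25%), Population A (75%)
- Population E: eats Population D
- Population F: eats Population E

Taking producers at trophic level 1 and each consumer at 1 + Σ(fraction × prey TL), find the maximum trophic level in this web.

4

Population C: 1 + 1 = 2
Population D: 1 + (0.25×1 + 0.75×1) = 2
Population E: 1 + 2 = 3
Population F: 1 + 3 = 4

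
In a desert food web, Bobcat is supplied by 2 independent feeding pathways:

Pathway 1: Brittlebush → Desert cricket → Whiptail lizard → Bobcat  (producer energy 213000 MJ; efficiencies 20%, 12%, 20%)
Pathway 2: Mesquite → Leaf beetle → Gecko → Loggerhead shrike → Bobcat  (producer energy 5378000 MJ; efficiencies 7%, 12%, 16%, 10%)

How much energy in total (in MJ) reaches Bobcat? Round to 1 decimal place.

1745.2 MJ

Pathway 1: 213000 × 0.2 × 0.12 × 0.2 = 1022.4 MJ
Pathway 2: 5378000 × 0.07 × 0.12 × 0.16 × 0.1 = 722.8032 MJ
Total at Bobcat: 1022.4 + 722.8032 = 1745.2032 MJ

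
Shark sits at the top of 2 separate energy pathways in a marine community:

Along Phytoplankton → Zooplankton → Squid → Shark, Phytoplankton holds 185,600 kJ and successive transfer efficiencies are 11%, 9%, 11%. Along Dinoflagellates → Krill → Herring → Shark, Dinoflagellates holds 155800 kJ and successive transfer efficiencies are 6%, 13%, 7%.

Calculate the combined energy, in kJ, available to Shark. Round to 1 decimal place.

Via Phytoplankton: 185600 × 0.11 × 0.09 × 0.11 = 202.1184 kJ
Via Dinoflagellates: 155800 × 0.06 × 0.13 × 0.07 = 85.0668 kJ
Total at Shark: 202.1184 + 85.0668 = 287.1852 kJ

287.2 kJ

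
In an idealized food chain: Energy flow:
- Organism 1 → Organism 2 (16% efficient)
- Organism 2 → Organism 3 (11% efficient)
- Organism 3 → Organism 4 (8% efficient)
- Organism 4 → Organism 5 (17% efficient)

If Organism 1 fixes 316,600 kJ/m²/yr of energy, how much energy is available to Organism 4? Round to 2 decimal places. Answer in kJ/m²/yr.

Organism 2: 316600 × 0.16 = 50656 kJ/m²/yr
Organism 3: 50656 × 0.11 = 5572.16 kJ/m²/yr
Organism 4: 5572.16 × 0.08 = 445.7728 kJ/m²/yr

445.77 kJ/m²/yr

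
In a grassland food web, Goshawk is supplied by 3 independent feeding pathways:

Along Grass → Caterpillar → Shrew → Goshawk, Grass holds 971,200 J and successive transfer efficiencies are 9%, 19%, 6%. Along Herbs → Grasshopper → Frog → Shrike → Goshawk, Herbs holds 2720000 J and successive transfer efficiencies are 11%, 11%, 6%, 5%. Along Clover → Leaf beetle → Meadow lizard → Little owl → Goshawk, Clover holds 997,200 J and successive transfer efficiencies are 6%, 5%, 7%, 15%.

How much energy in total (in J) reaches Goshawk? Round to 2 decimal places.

1126.60 J

Via Grass: 971200 × 0.09 × 0.19 × 0.06 = 996.4512 J
Via Herbs: 2720000 × 0.11 × 0.11 × 0.06 × 0.05 = 98.736 J
Via Clover: 997200 × 0.06 × 0.05 × 0.07 × 0.15 = 31.4118 J
Total at Goshawk: 996.4512 + 98.736 + 31.4118 = 1126.599 J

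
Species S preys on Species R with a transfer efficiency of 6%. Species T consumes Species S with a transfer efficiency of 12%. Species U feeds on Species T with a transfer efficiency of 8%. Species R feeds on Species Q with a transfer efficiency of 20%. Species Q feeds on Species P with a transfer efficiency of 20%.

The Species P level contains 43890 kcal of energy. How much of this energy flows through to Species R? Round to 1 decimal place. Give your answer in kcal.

Species Q: 43890 × 0.2 = 8778 kcal
Species R: 8778 × 0.2 = 1755.6 kcal

1755.6 kcal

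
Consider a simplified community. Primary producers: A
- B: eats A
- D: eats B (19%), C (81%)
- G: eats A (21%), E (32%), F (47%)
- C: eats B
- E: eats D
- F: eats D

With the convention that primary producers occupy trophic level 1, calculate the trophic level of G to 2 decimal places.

5.01

B: 1 + 1 = 2
C: 1 + 2 = 3
D: 1 + (0.19×2 + 0.81×3) = 3.81
E: 1 + 3.81 = 4.81
F: 1 + 3.81 = 4.81
G: 1 + (0.21×1 + 0.32×4.81 + 0.47×4.81) = 5.0099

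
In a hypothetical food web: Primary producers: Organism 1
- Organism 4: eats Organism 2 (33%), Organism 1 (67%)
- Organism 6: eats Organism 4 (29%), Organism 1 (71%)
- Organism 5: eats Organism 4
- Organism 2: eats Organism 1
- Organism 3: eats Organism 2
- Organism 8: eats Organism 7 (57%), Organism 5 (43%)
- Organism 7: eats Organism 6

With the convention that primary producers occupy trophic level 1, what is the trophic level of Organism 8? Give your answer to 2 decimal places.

Organism 2: 1 + 1 = 2
Organism 3: 1 + 2 = 3
Organism 4: 1 + (0.33×2 + 0.67×1) = 2.33
Organism 5: 1 + 2.33 = 3.33
Organism 6: 1 + (0.29×2.33 + 0.71×1) = 2.3857
Organism 7: 1 + 2.3857 = 3.3857
Organism 8: 1 + (0.57×3.3857 + 0.43×3.33) = 4.361749

4.36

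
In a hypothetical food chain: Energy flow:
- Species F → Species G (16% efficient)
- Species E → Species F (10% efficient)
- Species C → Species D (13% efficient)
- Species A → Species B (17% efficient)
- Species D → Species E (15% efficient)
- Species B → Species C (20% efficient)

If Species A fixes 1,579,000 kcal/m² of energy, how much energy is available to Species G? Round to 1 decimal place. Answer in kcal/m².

16.8 kcal/m²

Species B: 1579000 × 0.17 = 268430 kcal/m²
Species C: 268430 × 0.2 = 53686 kcal/m²
Species D: 53686 × 0.13 = 6979.18 kcal/m²
Species E: 6979.18 × 0.15 = 1046.877 kcal/m²
Species F: 1046.877 × 0.1 = 104.6877 kcal/m²
Species G: 104.6877 × 0.16 = 16.750032 kcal/m²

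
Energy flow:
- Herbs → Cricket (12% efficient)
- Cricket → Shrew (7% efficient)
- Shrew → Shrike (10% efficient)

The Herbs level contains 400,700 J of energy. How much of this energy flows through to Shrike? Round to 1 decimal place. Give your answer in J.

Cricket: 400700 × 0.12 = 48084 J
Shrew: 48084 × 0.07 = 3365.88 J
Shrike: 3365.88 × 0.1 = 336.588 J

336.6 J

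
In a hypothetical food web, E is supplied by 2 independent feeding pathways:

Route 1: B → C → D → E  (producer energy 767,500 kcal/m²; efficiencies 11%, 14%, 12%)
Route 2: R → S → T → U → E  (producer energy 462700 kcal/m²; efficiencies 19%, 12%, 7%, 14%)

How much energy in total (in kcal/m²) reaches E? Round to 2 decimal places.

1521.73 kcal/m²

Route 1: 767500 × 0.11 × 0.14 × 0.12 = 1418.34 kcal/m²
Route 2: 462700 × 0.19 × 0.12 × 0.07 × 0.14 = 103.385688 kcal/m²
Total at E: 1418.34 + 103.385688 = 1521.725688 kcal/m²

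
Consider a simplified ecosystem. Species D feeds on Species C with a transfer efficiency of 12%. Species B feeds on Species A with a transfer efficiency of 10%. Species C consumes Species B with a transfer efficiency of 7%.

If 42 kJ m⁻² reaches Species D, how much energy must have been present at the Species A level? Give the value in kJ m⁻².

Cumulative transfer efficiency: 0.1 × 0.07 × 0.12 = 0.00084
Species A energy = 42 / 0.00084 = 50000 kJ m⁻²

50000 kJ m⁻²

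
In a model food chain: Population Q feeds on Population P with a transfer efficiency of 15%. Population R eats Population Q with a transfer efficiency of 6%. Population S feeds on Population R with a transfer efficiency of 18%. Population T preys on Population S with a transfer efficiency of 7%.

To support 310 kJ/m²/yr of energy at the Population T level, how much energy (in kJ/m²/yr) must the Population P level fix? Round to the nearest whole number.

Cumulative transfer efficiency: 0.15 × 0.06 × 0.18 × 0.07 = 0.0001134
Population P energy = 310 / 0.0001134 = 2733686 kJ/m²/yr

2733686 kJ/m²/yr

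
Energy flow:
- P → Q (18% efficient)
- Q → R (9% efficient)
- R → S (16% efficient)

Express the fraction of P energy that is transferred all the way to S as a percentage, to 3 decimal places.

0.259%

Product of link efficiencies: 0.18 × 0.09 × 0.16 = 0.002592
As a percentage: 0.002592 × 100 = 0.259%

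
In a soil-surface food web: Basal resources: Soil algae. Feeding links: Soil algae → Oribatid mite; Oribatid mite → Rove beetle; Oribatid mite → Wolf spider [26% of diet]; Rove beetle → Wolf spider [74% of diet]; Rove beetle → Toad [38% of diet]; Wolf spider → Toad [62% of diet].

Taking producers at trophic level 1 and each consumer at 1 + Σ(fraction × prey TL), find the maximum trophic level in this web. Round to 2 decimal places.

Oribatid mite: 1 + 1 = 2
Rove beetle: 1 + 2 = 3
Wolf spider: 1 + (0.26×2 + 0.74×3) = 3.74
Toad: 1 + (0.38×3 + 0.62×3.74) = 4.4588

4.46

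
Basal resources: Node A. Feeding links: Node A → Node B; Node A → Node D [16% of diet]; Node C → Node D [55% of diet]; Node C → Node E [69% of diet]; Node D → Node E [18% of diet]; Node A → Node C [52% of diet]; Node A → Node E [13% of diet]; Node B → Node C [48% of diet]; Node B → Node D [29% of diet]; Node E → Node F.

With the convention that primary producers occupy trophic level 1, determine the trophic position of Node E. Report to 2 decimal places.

Node B: 1 + 1 = 2
Node C: 1 + (0.48×2 + 0.52×1) = 2.48
Node D: 1 + (0.55×2.48 + 0.29×2 + 0.16×1) = 3.104
Node E: 1 + (0.13×1 + 0.69×2.48 + 0.18×3.104) = 3.39992
Node F: 1 + 3.39992 = 4.39992

3.40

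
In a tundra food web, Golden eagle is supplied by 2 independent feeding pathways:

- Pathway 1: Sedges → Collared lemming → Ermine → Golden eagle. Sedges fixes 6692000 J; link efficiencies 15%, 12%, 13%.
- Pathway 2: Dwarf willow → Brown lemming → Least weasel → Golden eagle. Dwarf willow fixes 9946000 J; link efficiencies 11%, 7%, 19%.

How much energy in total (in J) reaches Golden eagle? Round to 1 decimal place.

30210.3 J

Pathway 1: 6692000 × 0.15 × 0.12 × 0.13 = 15659.28 J
Pathway 2: 9946000 × 0.11 × 0.07 × 0.19 = 14550.998 J
Total at Golden eagle: 15659.28 + 14550.998 = 30210.278 J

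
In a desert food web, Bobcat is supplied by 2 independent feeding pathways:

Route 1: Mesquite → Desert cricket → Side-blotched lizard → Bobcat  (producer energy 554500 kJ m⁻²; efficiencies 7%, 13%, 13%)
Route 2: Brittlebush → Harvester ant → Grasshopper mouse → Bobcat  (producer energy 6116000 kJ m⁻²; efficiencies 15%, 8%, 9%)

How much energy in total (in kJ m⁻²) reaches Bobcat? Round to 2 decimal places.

7261.25 kJ m⁻²

Route 1: 554500 × 0.07 × 0.13 × 0.13 = 655.9735 kJ m⁻²
Route 2: 6116000 × 0.15 × 0.08 × 0.09 = 6605.28 kJ m⁻²
Total at Bobcat: 655.9735 + 6605.28 = 7261.2535 kJ m⁻²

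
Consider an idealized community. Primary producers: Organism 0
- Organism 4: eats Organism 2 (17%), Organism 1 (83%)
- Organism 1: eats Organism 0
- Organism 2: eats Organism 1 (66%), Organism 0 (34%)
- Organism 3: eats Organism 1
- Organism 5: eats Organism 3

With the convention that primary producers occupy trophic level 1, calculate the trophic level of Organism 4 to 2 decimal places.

Organism 1: 1 + 1 = 2
Organism 2: 1 + (0.66×2 + 0.34×1) = 2.66
Organism 3: 1 + 2 = 3
Organism 4: 1 + (0.17×2.66 + 0.83×2) = 3.1122
Organism 5: 1 + 3 = 4

3.11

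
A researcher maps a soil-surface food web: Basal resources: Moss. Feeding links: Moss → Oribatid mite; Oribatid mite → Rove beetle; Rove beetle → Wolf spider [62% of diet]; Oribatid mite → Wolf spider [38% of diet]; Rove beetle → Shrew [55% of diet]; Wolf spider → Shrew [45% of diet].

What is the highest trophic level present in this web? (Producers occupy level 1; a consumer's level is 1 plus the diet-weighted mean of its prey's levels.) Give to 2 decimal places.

4.28

Oribatid mite: 1 + 1 = 2
Rove beetle: 1 + 2 = 3
Wolf spider: 1 + (0.62×3 + 0.38×2) = 3.62
Shrew: 1 + (0.55×3 + 0.45×3.62) = 4.279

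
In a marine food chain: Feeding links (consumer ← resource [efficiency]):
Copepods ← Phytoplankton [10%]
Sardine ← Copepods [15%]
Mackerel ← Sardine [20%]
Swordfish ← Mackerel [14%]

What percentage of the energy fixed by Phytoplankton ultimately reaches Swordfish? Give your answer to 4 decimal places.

0.0420%

Product of link efficiencies: 0.1 × 0.15 × 0.2 × 0.14 = 0.00042
As a percentage: 0.00042 × 100 = 0.0420%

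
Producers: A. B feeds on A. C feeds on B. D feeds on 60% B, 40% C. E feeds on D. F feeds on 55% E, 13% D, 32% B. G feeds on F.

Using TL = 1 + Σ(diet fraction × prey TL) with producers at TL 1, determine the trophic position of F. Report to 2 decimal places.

4.50

B: 1 + 1 = 2
C: 1 + 2 = 3
D: 1 + (0.6×2 + 0.4×3) = 3.4
E: 1 + 3.4 = 4.4
F: 1 + (0.55×4.4 + 0.13×3.4 + 0.32×2) = 4.502
G: 1 + 4.502 = 5.502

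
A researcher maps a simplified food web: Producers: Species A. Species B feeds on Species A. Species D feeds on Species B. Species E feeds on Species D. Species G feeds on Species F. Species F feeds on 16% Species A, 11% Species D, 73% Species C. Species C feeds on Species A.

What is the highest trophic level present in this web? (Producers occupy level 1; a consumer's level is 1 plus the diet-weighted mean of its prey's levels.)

4

Species B: 1 + 1 = 2
Species C: 1 + 1 = 2
Species D: 1 + 2 = 3
Species E: 1 + 3 = 4
Species F: 1 + (0.16×1 + 0.11×3 + 0.73×2) = 2.95
Species G: 1 + 2.95 = 3.95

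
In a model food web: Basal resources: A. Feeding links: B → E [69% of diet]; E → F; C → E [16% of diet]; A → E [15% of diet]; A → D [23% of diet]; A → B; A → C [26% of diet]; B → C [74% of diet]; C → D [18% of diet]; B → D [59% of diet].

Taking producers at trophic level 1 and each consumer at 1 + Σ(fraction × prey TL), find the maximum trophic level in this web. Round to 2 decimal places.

B: 1 + 1 = 2
C: 1 + (0.26×1 + 0.74×2) = 2.74
D: 1 + (0.23×1 + 0.18×2.74 + 0.59×2) = 2.9032
E: 1 + (0.15×1 + 0.69×2 + 0.16×2.74) = 2.9684
F: 1 + 2.9684 = 3.9684

3.97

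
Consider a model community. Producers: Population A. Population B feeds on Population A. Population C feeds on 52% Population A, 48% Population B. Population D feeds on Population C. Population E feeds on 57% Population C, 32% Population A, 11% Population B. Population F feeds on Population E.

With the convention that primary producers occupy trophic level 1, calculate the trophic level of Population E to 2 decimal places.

Population B: 1 + 1 = 2
Population C: 1 + (0.52×1 + 0.48×2) = 2.48
Population D: 1 + 2.48 = 3.48
Population E: 1 + (0.57×2.48 + 0.32×1 + 0.11×2) = 2.9536
Population F: 1 + 2.9536 = 3.9536

2.95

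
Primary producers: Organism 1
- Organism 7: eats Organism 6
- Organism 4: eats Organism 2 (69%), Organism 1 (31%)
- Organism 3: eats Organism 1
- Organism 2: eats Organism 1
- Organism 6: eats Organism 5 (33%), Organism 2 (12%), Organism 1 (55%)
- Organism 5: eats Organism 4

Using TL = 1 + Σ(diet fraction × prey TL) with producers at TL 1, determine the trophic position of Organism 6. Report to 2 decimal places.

3.01

Organism 2: 1 + 1 = 2
Organism 3: 1 + 1 = 2
Organism 4: 1 + (0.69×2 + 0.31×1) = 2.69
Organism 5: 1 + 2.69 = 3.69
Organism 6: 1 + (0.33×3.69 + 0.12×2 + 0.55×1) = 3.0077
Organism 7: 1 + 3.0077 = 4.0077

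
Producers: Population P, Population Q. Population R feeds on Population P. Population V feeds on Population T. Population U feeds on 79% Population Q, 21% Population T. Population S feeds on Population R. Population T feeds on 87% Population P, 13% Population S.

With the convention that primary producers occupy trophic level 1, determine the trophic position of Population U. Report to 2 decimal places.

2.26

Population R: 1 + 1 = 2
Population S: 1 + 2 = 3
Population T: 1 + (0.87×1 + 0.13×3) = 2.26
Population U: 1 + (0.79×1 + 0.21×2.26) = 2.2646
Population V: 1 + 2.26 = 3.26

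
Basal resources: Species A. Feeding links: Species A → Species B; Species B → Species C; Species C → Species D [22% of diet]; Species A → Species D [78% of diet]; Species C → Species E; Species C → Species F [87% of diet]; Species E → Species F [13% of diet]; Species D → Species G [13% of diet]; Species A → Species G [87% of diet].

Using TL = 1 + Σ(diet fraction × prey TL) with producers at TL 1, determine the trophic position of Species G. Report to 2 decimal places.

Species B: 1 + 1 = 2
Species C: 1 + 2 = 3
Species D: 1 + (0.22×3 + 0.78×1) = 2.44
Species E: 1 + 3 = 4
Species F: 1 + (0.87×3 + 0.13×4) = 4.13
Species G: 1 + (0.13×2.44 + 0.87×1) = 2.1872

2.19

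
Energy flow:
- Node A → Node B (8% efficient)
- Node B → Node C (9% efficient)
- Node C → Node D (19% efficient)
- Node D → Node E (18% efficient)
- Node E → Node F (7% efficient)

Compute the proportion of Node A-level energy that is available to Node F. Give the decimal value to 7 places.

0.0000172

Product of link efficiencies: 0.08 × 0.09 × 0.19 × 0.18 × 0.07 = 0.0000172368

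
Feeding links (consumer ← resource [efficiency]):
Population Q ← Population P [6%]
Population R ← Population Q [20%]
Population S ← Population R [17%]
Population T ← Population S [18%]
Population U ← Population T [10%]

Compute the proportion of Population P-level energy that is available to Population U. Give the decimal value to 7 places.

Product of link efficiencies: 0.06 × 0.2 × 0.17 × 0.18 × 0.1 = 0.00003672

0.0000367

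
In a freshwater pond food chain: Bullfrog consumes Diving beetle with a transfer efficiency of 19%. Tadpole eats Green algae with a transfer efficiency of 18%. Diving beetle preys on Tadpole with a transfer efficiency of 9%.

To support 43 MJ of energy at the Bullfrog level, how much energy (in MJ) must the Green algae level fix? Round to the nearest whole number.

13970 MJ

Cumulative transfer efficiency: 0.18 × 0.09 × 0.19 = 0.003078
Green algae energy = 43 / 0.003078 = 13970 MJ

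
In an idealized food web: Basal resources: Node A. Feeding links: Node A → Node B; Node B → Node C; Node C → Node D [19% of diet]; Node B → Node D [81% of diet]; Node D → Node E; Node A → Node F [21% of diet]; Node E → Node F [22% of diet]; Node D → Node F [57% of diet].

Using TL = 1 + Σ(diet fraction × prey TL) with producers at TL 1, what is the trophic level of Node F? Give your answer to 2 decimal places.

3.95

Node B: 1 + 1 = 2
Node C: 1 + 2 = 3
Node D: 1 + (0.19×3 + 0.81×2) = 3.19
Node E: 1 + 3.19 = 4.19
Node F: 1 + (0.21×1 + 0.22×4.19 + 0.57×3.19) = 3.9501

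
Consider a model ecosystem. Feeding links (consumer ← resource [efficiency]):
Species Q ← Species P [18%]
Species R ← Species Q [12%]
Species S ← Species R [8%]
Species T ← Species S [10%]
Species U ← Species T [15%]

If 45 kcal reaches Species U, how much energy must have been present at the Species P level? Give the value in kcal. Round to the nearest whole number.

1736111 kcal

Cumulative transfer efficiency: 0.18 × 0.12 × 0.08 × 0.1 × 0.15 = 0.00002592
Species P energy = 45 / 0.00002592 = 1736111 kcal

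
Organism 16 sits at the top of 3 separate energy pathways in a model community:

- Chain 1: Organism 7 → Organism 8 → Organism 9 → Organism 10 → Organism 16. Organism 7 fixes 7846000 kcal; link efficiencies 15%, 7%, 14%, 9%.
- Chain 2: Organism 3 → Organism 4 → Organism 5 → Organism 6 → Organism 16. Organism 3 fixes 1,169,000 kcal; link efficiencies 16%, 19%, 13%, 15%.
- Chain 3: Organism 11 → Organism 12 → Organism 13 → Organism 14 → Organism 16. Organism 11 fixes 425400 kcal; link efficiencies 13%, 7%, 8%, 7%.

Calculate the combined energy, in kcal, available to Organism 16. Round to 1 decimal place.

1752.7 kcal

Chain 1: 7846000 × 0.15 × 0.07 × 0.14 × 0.09 = 1038.0258 kcal
Chain 2: 1169000 × 0.16 × 0.19 × 0.13 × 0.15 = 692.9832 kcal
Chain 3: 425400 × 0.13 × 0.07 × 0.08 × 0.07 = 21.678384 kcal
Total at Organism 16: 1038.0258 + 692.9832 + 21.678384 = 1752.687384 kcal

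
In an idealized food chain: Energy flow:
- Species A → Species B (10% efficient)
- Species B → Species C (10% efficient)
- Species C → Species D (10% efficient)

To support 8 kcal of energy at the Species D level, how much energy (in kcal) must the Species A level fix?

Cumulative transfer efficiency: 0.1 × 0.1 × 0.1 = 0.001
Species A energy = 8 / 0.001 = 8000 kcal

8000 kcal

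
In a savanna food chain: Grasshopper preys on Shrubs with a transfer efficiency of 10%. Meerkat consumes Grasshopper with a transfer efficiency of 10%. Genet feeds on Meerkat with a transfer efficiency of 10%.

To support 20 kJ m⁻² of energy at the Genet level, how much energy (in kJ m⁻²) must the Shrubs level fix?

20000 kJ m⁻²

Cumulative transfer efficiency: 0.1 × 0.1 × 0.1 = 0.001
Shrubs energy = 20 / 0.001 = 20000 kJ m⁻²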